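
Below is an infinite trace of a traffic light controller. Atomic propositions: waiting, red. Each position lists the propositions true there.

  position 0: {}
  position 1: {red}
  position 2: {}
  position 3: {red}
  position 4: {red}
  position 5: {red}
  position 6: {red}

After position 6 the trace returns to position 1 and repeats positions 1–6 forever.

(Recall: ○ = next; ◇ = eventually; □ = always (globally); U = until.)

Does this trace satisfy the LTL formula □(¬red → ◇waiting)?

¬red → ◇waiting must hold at every position from 0 onward. It fails at position 0, so □(¬red → ◇waiting) is false.
Positions where ¬red holds: 0, 2.
Check ◇waiting at each: 0→fails, 2→fails.

Violated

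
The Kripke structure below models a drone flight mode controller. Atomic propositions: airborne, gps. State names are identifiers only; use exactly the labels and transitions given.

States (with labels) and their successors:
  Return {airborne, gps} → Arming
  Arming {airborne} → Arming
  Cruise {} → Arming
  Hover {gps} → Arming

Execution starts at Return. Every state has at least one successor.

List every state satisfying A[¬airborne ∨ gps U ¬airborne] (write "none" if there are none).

States satisfying ¬airborne ∨ gps: {Return, Cruise, Hover}.
States satisfying ¬airborne: {Cruise, Hover}.
States satisfying A[¬airborne ∨ gps U ¬airborne]: {Cruise, Hover}.

{Cruise, Hover}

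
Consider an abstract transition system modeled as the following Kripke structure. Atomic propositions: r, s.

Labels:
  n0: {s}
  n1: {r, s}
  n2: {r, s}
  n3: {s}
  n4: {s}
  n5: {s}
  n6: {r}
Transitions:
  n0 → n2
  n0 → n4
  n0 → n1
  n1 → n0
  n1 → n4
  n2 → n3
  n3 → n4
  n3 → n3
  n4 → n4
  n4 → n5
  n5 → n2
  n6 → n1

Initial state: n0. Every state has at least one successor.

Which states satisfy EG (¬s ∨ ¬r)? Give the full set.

States satisfying ¬s ∨ ¬r: {n0, n3, n4, n5, n6}.
States satisfying EG (¬s ∨ ¬r): {n0, n3, n4}.

{n0, n3, n4}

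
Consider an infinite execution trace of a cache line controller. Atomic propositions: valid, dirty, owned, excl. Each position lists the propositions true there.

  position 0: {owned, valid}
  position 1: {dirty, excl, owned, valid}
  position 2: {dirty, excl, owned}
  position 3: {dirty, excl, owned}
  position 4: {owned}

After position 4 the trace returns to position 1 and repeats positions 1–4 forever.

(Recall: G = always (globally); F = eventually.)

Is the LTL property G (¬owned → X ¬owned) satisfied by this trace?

¬owned → X ¬owned holds at every position 0..4, and those are all positions ever visited, so G (¬owned → X ¬owned) holds.

Satisfied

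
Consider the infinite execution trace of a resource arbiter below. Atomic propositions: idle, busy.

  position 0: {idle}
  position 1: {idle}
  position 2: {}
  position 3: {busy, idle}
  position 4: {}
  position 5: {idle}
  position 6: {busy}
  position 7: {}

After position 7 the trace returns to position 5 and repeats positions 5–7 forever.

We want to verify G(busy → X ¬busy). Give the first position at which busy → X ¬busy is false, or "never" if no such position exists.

never

busy → X ¬busy holds at every position 0..7, and those are all the positions the trace ever visits, so the invariant G(busy → X ¬busy) is never violated.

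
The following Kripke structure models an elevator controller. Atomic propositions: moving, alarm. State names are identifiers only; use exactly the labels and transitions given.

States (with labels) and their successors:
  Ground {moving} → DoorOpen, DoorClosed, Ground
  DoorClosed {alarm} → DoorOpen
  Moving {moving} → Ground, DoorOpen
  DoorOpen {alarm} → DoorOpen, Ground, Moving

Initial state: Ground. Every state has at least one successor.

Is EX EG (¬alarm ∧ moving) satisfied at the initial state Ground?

States satisfying EG (¬alarm ∧ moving): {Ground, Moving}.
States satisfying EX EG (¬alarm ∧ moving): {Ground, Moving, DoorOpen}.
Ground ∈ Sat(EX EG (¬alarm ∧ moving)).

Holds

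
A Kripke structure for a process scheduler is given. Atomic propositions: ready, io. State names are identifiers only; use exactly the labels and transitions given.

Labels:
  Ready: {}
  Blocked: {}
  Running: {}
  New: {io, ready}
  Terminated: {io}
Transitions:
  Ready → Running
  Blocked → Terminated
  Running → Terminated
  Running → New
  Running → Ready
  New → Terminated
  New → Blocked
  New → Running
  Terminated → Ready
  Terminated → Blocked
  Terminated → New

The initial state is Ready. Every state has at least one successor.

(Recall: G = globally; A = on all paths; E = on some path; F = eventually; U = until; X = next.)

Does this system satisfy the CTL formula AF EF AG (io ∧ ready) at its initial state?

States satisfying EF AG (io ∧ ready): ∅.
States satisfying AF EF AG (io ∧ ready): ∅.
There is a path from Ready along which EF AG (io ∧ ready) never holds.
Ready ∉ Sat(AF EF AG (io ∧ ready)).

No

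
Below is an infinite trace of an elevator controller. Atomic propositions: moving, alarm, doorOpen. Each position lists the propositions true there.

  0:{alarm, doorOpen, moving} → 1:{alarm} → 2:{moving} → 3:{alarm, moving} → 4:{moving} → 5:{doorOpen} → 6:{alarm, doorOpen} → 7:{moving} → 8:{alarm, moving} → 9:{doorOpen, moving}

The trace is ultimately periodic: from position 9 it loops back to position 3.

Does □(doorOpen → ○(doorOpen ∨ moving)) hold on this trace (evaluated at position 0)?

doorOpen → ○(doorOpen ∨ moving) must hold at every position from 0 onward. It fails at position 0, so □(doorOpen → ○(doorOpen ∨ moving)) is false.
Positions where doorOpen holds: 0, 5, 6, 9.
Check ○(doorOpen ∨ moving) at each: 0→fails, 5→ok, 6→ok, 9→ok.

Does not hold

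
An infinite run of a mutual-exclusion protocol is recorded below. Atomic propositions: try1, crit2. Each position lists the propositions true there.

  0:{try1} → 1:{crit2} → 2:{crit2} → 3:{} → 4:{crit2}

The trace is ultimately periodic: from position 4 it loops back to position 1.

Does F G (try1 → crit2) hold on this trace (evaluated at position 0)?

G (try1 → crit2) holds at position 1, which is reachable from 0, so F G (try1 → crit2) holds.

Yes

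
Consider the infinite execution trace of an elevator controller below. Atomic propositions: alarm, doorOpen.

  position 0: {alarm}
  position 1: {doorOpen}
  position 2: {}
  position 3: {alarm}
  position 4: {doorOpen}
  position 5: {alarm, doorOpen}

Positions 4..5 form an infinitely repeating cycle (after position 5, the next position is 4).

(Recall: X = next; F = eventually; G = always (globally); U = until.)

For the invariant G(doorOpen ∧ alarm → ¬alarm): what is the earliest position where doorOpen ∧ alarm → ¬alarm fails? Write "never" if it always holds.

Check doorOpen ∧ alarm → ¬alarm at each position in order: 0 ✓, 1 ✓, 2 ✓, 3 ✓, 4 ✓.
At position 5 the labels are {alarm, doorOpen}, so doorOpen ∧ alarm → ¬alarm is false there. This is the first violation.

5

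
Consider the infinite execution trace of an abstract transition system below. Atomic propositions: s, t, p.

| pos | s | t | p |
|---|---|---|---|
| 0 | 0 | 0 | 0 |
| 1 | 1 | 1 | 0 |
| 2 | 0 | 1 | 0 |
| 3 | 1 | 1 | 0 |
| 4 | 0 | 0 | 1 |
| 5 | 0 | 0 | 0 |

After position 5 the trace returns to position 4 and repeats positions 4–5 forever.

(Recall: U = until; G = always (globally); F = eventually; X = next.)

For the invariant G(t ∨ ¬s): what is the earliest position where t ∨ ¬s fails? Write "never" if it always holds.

never

t ∨ ¬s holds at every position 0..5, and those are all the positions the trace ever visits, so the invariant G(t ∨ ¬s) is never violated.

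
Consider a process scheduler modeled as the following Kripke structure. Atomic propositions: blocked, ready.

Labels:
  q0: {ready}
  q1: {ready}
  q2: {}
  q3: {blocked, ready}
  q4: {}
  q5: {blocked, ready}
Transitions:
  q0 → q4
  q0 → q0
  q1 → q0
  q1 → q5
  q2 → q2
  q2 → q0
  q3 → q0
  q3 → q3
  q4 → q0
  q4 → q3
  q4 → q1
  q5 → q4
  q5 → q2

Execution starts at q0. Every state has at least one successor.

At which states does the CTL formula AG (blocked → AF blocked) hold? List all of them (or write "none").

{q0, q1, q2, q3, q4, q5}

States satisfying blocked → AF blocked: {q0, q1, q2, q3, q4, q5}.
States satisfying AG (blocked → AF blocked): {q0, q1, q2, q3, q4, q5}.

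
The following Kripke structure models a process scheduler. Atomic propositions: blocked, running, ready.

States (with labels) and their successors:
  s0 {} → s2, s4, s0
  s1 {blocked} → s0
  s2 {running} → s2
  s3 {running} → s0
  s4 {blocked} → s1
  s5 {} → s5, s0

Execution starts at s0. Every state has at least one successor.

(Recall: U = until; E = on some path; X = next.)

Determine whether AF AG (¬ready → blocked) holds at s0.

Violated

States satisfying AG (¬ready → blocked): ∅.
States satisfying AF AG (¬ready → blocked): ∅.
There is a path from s0 along which AG (¬ready → blocked) never holds.
s0 ∉ Sat(AF AG (¬ready → blocked)).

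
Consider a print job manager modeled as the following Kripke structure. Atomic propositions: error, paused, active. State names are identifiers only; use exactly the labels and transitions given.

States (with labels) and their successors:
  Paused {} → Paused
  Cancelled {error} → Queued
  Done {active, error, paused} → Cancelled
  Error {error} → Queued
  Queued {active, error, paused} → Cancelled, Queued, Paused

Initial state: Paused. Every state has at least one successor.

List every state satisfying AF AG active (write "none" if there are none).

none

States satisfying AG active: ∅.
States satisfying AF AG active: ∅.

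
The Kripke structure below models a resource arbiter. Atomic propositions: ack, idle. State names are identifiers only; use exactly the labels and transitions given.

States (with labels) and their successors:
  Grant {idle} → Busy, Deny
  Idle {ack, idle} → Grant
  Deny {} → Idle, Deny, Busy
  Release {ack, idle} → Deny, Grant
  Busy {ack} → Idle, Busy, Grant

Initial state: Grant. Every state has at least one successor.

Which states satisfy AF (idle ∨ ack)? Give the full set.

{Grant, Idle, Release, Busy}

States satisfying idle ∨ ack: {Grant, Idle, Release, Busy}.
States satisfying AF (idle ∨ ack): {Grant, Idle, Release, Busy}.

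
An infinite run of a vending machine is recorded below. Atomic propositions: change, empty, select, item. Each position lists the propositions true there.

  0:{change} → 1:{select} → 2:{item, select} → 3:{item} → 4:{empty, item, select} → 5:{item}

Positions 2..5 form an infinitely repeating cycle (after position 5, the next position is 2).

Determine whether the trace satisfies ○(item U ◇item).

The position after 0 is 1; item U ◇item is true there.

Satisfied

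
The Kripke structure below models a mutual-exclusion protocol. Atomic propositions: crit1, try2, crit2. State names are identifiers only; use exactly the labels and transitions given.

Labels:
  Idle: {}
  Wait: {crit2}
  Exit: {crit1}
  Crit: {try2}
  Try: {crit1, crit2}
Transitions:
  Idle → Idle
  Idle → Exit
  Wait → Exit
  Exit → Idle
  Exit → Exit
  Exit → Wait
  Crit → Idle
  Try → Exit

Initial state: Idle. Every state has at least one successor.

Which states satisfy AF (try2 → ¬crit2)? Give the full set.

{Idle, Wait, Exit, Crit, Try}

States satisfying try2 → ¬crit2: {Idle, Wait, Exit, Crit, Try}.
States satisfying AF (try2 → ¬crit2): {Idle, Wait, Exit, Crit, Try}.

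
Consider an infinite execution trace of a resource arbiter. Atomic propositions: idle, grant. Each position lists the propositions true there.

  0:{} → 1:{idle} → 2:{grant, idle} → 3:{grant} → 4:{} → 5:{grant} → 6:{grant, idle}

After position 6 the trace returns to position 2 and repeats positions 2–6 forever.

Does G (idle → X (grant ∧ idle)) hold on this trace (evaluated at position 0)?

No

idle → X (grant ∧ idle) must hold at every position from 0 onward. It fails at position 2, so G (idle → X (grant ∧ idle)) is false.
Positions where idle holds: 1, 2, 6.
Check X (grant ∧ idle) at each: 1→ok, 2→fails, 6→ok.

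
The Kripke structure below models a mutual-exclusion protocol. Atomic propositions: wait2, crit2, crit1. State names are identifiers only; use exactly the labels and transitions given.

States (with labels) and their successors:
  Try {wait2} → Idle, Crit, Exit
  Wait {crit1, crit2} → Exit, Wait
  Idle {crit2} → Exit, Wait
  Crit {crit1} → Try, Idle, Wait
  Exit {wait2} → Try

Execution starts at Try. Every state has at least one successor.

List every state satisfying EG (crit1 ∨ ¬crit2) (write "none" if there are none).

{Try, Wait, Crit, Exit}

States satisfying crit1 ∨ ¬crit2: {Try, Wait, Crit, Exit}.
States satisfying EG (crit1 ∨ ¬crit2): {Try, Wait, Crit, Exit}.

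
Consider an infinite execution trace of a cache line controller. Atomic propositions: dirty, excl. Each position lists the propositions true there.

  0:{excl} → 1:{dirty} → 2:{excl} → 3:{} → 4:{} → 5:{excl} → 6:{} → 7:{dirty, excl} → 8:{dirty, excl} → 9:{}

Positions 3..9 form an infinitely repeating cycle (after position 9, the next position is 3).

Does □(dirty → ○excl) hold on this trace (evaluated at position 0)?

dirty → ○excl must hold at every position from 0 onward. It fails at position 8, so □(dirty → ○excl) is false.
Positions where dirty holds: 1, 7, 8.
Check ○excl at each: 1→ok, 7→ok, 8→fails.

Does not hold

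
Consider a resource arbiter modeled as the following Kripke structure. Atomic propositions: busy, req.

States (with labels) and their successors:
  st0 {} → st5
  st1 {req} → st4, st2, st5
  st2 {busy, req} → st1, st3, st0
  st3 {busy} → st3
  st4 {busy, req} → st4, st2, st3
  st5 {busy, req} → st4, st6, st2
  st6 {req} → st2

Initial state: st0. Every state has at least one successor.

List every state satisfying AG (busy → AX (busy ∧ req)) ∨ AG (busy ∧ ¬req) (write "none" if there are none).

{st3}

States satisfying busy → AX (busy ∧ req): {st0, st1, st6}.
States satisfying AG (busy → AX (busy ∧ req)): ∅.
States satisfying busy ∧ ¬req: {st3}.
States satisfying AG (busy ∧ ¬req): {st3}.
States satisfying AG (busy → AX (busy ∧ req)) ∨ AG (busy ∧ ¬req): {st3}.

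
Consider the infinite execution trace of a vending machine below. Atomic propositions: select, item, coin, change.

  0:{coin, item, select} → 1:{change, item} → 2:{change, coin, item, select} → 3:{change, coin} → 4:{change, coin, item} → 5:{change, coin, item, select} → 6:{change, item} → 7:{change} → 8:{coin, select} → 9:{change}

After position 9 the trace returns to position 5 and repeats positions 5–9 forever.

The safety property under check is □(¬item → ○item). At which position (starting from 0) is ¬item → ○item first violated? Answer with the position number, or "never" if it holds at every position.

7

Check ¬item → ○item at each position in order: 0 ✓, 1 ✓, 2 ✓, 3 ✓, 4 ✓, 5 ✓, 6 ✓.
At position 7 the labels are {change} and the next position 8 has {coin, select}, so ¬item → ○item is false there. This is the first violation.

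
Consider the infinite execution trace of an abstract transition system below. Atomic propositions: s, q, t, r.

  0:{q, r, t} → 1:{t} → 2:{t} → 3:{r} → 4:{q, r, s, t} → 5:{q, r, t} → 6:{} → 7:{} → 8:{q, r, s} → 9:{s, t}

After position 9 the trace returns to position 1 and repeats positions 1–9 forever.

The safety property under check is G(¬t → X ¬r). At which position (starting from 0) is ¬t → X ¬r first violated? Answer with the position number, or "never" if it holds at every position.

Check ¬t → X ¬r at each position in order: 0 ✓, 1 ✓, 2 ✓.
At position 3 the labels are {r} and the next position 4 has {q, r, s, t}, so ¬t → X ¬r is false there. This is the first violation.

3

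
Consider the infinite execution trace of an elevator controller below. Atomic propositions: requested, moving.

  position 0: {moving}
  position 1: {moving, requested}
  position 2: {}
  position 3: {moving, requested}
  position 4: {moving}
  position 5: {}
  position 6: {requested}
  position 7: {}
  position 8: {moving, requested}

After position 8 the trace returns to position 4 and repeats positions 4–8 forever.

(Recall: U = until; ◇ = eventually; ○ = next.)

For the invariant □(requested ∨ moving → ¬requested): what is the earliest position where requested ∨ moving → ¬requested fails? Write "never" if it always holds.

1

Check requested ∨ moving → ¬requested at each position in order: 0 ✓.
At position 1 the labels are {moving, requested}, so requested ∨ moving → ¬requested is false there. This is the first violation.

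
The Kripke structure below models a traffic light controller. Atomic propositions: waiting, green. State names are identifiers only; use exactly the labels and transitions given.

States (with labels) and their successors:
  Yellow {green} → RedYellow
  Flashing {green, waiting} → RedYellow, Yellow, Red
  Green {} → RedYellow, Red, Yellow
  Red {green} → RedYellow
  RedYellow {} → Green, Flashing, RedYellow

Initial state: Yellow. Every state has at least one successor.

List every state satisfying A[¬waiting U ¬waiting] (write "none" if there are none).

States satisfying ¬waiting: {Yellow, Green, Red, RedYellow}.
States satisfying A[¬waiting U ¬waiting]: {Yellow, Green, Red, RedYellow}.

{Yellow, Green, Red, RedYellow}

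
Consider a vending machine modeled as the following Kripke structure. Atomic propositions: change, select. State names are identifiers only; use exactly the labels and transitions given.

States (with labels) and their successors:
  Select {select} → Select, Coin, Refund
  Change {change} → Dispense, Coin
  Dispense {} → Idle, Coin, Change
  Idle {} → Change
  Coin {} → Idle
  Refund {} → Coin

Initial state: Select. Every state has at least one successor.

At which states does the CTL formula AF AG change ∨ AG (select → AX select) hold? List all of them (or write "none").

States satisfying AG change: ∅.
States satisfying AF AG change: ∅.
States satisfying select → AX select: {Change, Dispense, Idle, Coin, Refund}.
States satisfying AG (select → AX select): {Change, Dispense, Idle, Coin, Refund}.
States satisfying AF AG change ∨ AG (select → AX select): {Change, Dispense, Idle, Coin, Refund}.

{Change, Dispense, Idle, Coin, Refund}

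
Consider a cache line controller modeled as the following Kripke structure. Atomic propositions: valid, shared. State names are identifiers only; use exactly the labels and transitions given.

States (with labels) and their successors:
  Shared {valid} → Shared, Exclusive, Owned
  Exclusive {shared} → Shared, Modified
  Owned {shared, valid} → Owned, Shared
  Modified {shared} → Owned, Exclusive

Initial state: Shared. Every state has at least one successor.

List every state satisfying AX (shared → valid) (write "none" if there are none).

{Owned}

States satisfying shared → valid: {Shared, Owned}.
States satisfying AX (shared → valid): {Owned}.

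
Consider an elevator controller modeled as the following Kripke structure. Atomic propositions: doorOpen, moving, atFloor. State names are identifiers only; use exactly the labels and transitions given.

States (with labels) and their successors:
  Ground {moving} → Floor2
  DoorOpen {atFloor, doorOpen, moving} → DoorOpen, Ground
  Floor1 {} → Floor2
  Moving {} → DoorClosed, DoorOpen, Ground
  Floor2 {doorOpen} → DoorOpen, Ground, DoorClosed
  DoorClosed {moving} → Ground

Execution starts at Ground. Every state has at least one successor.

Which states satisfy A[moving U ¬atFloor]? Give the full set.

States satisfying moving: {Ground, DoorOpen, DoorClosed}.
States satisfying ¬atFloor: {Ground, Floor1, Moving, Floor2, DoorClosed}.
States satisfying A[moving U ¬atFloor]: {Ground, Floor1, Moving, Floor2, DoorClosed}.

{Ground, Floor1, Moving, Floor2, DoorClosed}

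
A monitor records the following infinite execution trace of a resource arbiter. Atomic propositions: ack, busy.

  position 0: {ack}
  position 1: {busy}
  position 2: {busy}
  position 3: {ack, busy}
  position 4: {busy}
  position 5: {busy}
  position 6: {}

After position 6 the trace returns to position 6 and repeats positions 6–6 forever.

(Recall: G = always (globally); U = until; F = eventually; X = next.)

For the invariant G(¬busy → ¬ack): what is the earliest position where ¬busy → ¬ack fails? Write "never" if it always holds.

At position 0 the labels are {ack}, so ¬busy → ¬ack is false there. This is the first violation.

0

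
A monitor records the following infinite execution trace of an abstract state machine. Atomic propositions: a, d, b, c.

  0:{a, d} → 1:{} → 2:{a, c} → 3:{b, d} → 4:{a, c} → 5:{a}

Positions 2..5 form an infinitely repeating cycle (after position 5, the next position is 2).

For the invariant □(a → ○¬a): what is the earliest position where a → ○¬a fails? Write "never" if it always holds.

4

Check a → ○¬a at each position in order: 0 ✓, 1 ✓, 2 ✓, 3 ✓.
At position 4 the labels are {a, c} and the next position 5 has {a}, so a → ○¬a is false there. This is the first violation.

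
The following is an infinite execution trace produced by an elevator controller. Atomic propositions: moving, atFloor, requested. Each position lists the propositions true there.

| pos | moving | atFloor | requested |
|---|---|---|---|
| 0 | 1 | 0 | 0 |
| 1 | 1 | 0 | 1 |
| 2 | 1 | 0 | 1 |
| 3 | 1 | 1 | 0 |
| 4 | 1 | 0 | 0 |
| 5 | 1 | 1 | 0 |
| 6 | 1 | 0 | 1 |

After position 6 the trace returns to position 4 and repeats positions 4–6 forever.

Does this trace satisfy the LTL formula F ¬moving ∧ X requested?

¬moving is false at every position 0..6, so it never becomes true and F ¬moving fails.
The position after 0 is 1; requested is true there.
At position 0: F ¬moving is false; X requested is true; so F ¬moving ∧ X requested is false.

Violated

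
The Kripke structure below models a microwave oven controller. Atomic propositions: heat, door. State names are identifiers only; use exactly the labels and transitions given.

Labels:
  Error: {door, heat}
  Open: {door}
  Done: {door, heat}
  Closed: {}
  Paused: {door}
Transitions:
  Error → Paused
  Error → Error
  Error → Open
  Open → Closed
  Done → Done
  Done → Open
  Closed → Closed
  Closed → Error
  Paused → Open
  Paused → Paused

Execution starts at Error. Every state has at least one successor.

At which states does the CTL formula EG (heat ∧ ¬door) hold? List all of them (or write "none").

States satisfying heat ∧ ¬door: ∅.
States satisfying EG (heat ∧ ¬door): ∅.

none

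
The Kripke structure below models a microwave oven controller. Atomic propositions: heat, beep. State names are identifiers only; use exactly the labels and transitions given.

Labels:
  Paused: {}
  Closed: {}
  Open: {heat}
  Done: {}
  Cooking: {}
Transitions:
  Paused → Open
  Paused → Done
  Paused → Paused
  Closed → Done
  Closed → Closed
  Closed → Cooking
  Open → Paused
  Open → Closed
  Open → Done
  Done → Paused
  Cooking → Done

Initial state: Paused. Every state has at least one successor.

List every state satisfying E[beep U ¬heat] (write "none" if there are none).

{Paused, Closed, Done, Cooking}

States satisfying beep: ∅.
States satisfying ¬heat: {Paused, Closed, Done, Cooking}.
States satisfying E[beep U ¬heat]: {Paused, Closed, Done, Cooking}.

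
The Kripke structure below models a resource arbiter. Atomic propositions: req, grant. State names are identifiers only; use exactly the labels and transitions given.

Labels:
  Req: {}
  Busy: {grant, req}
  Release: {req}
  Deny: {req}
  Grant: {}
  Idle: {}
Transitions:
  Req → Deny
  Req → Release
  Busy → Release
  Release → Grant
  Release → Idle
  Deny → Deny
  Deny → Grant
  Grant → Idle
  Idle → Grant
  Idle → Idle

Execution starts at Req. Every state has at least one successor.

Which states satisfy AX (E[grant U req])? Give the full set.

{Req, Busy}

States satisfying E[grant U req]: {Busy, Release, Deny}.
States satisfying AX (E[grant U req]): {Req, Busy}.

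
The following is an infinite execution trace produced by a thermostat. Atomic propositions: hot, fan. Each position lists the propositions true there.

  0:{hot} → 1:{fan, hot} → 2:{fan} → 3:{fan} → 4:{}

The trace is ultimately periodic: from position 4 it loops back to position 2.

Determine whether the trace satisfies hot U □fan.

Walking from position 0: at position 2, □fan has not yet held and hot fails, so hot U □fan is false.

No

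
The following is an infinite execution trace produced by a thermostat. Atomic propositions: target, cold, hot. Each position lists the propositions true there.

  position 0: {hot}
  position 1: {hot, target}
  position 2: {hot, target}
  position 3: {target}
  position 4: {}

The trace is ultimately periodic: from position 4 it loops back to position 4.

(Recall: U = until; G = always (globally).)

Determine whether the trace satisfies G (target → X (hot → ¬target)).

Does not hold

target → X (hot → ¬target) must hold at every position from 0 onward. It fails at position 1, so G (target → X (hot → ¬target)) is false.
Positions where target holds: 1, 2, 3.
Check X (hot → ¬target) at each: 1→fails, 2→ok, 3→ok.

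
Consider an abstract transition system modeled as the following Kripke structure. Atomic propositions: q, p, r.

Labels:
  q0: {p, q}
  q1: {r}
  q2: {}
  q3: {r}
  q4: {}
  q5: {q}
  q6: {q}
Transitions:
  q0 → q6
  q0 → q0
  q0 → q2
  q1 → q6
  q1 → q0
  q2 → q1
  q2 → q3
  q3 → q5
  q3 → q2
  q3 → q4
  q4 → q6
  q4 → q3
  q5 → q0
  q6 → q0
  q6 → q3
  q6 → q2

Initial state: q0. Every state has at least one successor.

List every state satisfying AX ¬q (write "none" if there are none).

{q2}

States satisfying ¬q: {q1, q2, q3, q4}.
States satisfying AX ¬q: {q2}.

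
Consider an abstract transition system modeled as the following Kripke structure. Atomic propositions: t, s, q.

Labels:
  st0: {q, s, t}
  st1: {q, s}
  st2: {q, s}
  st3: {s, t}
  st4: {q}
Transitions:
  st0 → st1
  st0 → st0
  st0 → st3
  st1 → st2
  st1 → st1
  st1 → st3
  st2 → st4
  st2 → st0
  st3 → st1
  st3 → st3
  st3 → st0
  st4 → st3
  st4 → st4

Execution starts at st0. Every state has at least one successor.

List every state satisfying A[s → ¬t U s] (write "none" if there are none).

{st0, st1, st2, st3}

States satisfying s → ¬t: {st1, st2, st4}.
States satisfying s: {st0, st1, st2, st3}.
States satisfying A[s → ¬t U s]: {st0, st1, st2, st3}.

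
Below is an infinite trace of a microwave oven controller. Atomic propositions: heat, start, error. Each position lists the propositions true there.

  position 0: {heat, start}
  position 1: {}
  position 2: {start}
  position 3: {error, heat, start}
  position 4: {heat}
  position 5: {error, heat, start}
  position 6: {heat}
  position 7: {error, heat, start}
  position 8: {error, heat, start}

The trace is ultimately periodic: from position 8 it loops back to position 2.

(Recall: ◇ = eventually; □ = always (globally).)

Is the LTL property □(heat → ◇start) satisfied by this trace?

heat → ◇start holds at every position 0..8, and those are all positions ever visited, so □(heat → ◇start) holds.
Positions where heat holds: 0, 3, 4, 5, 6, 7, 8.
Check ◇start at each: 0→ok, 3→ok, 4→ok, 5→ok, 6→ok, 7→ok, 8→ok.

Satisfied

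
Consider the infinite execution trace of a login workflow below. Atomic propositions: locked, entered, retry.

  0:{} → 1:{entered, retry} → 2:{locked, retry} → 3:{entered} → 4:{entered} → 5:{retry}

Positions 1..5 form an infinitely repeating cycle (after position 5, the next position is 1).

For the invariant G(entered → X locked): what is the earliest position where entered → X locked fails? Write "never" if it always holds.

3

Check entered → X locked at each position in order: 0 ✓, 1 ✓, 2 ✓.
At position 3 the labels are {entered} and the next position 4 has {entered}, so entered → X locked is false there. This is the first violation.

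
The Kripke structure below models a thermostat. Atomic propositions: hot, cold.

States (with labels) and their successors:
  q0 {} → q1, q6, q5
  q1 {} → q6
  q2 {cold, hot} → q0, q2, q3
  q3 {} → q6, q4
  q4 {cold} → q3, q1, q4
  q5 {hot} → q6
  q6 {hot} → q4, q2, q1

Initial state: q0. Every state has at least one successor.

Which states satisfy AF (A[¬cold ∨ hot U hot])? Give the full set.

States satisfying A[¬cold ∨ hot U hot]: {q0, q1, q2, q5, q6}.
States satisfying AF (A[¬cold ∨ hot U hot]): {q0, q1, q2, q5, q6}.

{q0, q1, q2, q5, q6}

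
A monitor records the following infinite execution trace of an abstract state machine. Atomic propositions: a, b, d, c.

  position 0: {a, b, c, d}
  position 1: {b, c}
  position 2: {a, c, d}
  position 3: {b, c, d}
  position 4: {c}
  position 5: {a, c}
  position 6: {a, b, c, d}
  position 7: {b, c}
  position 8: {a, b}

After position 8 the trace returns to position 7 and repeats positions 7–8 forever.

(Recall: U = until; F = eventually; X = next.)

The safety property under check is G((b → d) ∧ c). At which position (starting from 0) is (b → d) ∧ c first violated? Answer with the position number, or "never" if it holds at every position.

Check (b → d) ∧ c at each position in order: 0 ✓.
At position 1 the labels are {b, c}, so (b → d) ∧ c is false there. This is the first violation.

1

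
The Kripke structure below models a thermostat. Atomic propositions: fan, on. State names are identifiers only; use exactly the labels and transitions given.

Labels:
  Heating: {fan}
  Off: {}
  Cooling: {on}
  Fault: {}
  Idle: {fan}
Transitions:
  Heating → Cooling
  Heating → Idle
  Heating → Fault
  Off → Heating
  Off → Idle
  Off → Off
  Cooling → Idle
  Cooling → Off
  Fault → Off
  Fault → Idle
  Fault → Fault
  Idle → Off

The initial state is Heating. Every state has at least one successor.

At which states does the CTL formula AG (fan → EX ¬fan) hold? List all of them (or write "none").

States satisfying fan → EX ¬fan: {Heating, Off, Cooling, Fault, Idle}.
States satisfying AG (fan → EX ¬fan): {Heating, Off, Cooling, Fault, Idle}.

{Heating, Off, Cooling, Fault, Idle}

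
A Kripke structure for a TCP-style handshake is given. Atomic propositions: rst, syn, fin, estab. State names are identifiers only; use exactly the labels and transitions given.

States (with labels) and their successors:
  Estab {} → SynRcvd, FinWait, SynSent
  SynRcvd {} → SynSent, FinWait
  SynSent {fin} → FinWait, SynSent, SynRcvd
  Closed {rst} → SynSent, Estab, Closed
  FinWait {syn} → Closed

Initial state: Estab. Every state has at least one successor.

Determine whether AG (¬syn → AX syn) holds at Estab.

States satisfying ¬syn → AX syn: {FinWait}.
States satisfying AG (¬syn → AX syn): ∅.
Closed is reachable from Estab and violates ¬syn → AX syn, so AG fails at Estab.
Estab ∉ Sat(AG (¬syn → AX syn)).

Violated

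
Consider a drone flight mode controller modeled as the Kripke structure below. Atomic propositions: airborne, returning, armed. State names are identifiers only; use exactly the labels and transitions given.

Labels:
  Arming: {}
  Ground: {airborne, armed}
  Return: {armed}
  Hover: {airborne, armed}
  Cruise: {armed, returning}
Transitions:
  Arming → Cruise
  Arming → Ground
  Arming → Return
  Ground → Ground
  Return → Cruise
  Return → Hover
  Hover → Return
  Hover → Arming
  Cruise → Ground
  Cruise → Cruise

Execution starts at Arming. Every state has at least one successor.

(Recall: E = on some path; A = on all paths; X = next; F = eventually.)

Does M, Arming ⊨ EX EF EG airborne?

States satisfying EF EG airborne: {Arming, Ground, Return, Hover, Cruise}.
States satisfying EX EF EG airborne: {Arming, Ground, Return, Hover, Cruise}.
Arming ∈ Sat(EX EF EG airborne).

Satisfied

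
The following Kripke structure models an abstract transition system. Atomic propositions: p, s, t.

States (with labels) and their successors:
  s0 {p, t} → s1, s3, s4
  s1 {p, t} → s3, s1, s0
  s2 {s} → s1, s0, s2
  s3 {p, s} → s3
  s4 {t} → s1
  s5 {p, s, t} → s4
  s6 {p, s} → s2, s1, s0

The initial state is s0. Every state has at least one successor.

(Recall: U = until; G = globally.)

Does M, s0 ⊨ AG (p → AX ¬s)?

States satisfying p → AX ¬s: {s2, s4, s5}.
States satisfying AG (p → AX ¬s): ∅.
s0 is reachable from s0 and violates p → AX ¬s, so AG fails at s0.
s0 ∉ Sat(AG (p → AX ¬s)).

Does not hold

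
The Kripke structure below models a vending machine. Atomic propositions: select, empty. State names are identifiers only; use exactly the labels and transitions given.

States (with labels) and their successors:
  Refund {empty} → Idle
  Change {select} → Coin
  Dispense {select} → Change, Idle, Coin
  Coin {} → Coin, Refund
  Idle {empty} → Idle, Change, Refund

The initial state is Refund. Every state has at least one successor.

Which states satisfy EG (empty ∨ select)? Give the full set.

{Refund, Dispense, Idle}

States satisfying empty ∨ select: {Refund, Change, Dispense, Idle}.
States satisfying EG (empty ∨ select): {Refund, Dispense, Idle}.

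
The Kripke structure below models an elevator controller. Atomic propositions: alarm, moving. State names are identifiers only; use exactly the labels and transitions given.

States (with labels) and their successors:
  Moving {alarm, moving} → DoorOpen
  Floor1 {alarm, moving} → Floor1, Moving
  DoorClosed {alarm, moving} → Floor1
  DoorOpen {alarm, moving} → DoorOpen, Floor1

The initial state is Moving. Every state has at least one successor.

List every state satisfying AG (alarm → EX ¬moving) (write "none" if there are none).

States satisfying alarm → EX ¬moving: ∅.
States satisfying AG (alarm → EX ¬moving): ∅.

none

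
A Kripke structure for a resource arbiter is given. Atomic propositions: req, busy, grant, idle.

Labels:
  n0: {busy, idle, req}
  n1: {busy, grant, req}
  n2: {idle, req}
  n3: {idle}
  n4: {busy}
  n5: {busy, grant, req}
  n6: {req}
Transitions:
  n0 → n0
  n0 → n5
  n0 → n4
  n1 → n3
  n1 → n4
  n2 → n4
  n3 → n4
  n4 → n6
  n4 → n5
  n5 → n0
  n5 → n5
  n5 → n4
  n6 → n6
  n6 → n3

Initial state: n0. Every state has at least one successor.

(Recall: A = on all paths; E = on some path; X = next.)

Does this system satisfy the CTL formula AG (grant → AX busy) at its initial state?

States satisfying grant → AX busy: {n0, n2, n3, n4, n5, n6}.
States satisfying AG (grant → AX busy): {n0, n2, n3, n4, n5, n6}.
Every state reachable from n0 satisfies grant → AX busy.
n0 ∈ Sat(AG (grant → AX busy)).

Holds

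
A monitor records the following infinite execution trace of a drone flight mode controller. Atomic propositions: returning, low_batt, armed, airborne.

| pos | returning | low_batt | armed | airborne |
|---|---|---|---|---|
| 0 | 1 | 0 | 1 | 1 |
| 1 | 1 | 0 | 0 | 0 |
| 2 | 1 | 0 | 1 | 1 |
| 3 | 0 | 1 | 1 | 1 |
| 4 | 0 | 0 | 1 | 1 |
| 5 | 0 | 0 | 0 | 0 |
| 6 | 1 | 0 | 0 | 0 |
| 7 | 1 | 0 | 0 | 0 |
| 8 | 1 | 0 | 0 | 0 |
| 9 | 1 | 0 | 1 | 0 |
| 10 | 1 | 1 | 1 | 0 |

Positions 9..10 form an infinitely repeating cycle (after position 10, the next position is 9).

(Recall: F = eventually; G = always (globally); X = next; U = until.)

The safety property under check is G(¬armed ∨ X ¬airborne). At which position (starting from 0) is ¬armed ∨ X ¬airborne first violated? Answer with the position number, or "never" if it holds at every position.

2

Check ¬armed ∨ X ¬airborne at each position in order: 0 ✓, 1 ✓.
At position 2 the labels are {airborne, armed, returning} and the next position 3 has {airborne, armed, low_batt}, so ¬armed ∨ X ¬airborne is false there. This is the first violation.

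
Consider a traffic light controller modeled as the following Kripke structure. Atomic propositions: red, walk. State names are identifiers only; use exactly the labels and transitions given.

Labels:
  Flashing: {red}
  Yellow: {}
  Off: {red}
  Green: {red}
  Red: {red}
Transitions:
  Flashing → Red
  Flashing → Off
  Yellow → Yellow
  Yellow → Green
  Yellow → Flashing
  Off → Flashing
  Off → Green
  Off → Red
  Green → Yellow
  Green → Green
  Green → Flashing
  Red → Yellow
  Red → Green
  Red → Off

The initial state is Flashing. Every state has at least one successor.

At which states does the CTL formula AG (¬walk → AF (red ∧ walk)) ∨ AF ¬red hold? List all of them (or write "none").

{Yellow}

States satisfying ¬walk → AF (red ∧ walk): ∅.
States satisfying AG (¬walk → AF (red ∧ walk)): ∅.
States satisfying ¬red: {Yellow}.
States satisfying AF ¬red: {Yellow}.
States satisfying AG (¬walk → AF (red ∧ walk)) ∨ AF ¬red: {Yellow}.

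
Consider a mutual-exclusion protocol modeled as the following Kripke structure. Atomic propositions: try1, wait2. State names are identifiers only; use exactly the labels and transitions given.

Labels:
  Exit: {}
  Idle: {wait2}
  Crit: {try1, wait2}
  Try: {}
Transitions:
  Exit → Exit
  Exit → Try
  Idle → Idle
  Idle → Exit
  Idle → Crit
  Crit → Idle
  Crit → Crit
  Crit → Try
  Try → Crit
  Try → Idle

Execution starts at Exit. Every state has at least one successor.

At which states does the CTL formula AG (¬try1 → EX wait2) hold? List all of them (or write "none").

States satisfying ¬try1 → EX wait2: {Idle, Crit, Try}.
States satisfying AG (¬try1 → EX wait2): ∅.

none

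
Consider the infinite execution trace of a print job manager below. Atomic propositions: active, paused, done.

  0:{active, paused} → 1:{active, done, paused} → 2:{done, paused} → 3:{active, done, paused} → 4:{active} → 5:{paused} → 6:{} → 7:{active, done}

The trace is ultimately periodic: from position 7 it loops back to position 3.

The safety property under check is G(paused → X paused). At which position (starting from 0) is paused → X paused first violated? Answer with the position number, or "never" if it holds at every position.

Check paused → X paused at each position in order: 0 ✓, 1 ✓, 2 ✓.
At position 3 the labels are {active, done, paused} and the next position 4 has {active}, so paused → X paused is false there. This is the first violation.

3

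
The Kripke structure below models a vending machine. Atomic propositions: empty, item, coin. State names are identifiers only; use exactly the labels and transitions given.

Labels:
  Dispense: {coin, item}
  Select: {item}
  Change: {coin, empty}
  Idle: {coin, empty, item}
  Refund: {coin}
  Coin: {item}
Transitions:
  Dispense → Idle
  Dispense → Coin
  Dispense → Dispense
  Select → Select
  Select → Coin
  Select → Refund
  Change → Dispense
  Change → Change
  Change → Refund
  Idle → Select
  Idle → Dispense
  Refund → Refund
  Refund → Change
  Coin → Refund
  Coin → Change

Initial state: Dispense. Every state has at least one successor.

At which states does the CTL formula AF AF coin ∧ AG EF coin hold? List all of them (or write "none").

States satisfying AF coin: {Dispense, Change, Idle, Refund, Coin}.
States satisfying AF AF coin: {Dispense, Change, Idle, Refund, Coin}.
States satisfying EF coin: {Dispense, Select, Change, Idle, Refund, Coin}.
States satisfying AG EF coin: {Dispense, Select, Change, Idle, Refund, Coin}.
States satisfying AF AF coin ∧ AG EF coin: {Dispense, Change, Idle, Refund, Coin}.

{Dispense, Change, Idle, Refund, Coin}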